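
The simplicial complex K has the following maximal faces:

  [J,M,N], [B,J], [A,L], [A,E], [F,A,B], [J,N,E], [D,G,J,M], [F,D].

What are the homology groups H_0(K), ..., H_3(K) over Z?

H_0 = Z,  H_1 = Z^2,  H_2 = 0,  H_3 = 0.

Order the vertices as A < B < D < E < F < G < J < L < M < N. Listing each simplex with vertices in this order, K has dimension 3 with simplices:

  0-simplices (10): A, B, D, E, F, G, J, L, M, N
  1-simplices (17): AB, AE, AF, AL, BF, BJ, DF, DG, DJ, DM, EJ, EN, GJ, GM, JM, JN, MN
  2-simplices (7): ABF, DGJ, DGM, DJM, EJN, GJM, JMN
  3-simplices (1): DGJM

giving chain groups C_0 ≅ Z^10, C_1 ≅ Z^17, C_2 ≅ Z^7, C_3 ≅ Z^1.

∂_1: C_1 → C_0 sends each edge [p,q] (with p < q) to q − p.
The resulting 10×17 matrix has rank 9, and its Smith normal form has invariant factors (1,1,1,1,1,1,1,1,1).

The boundary map ∂_2: C_2 → C_1 acts by ∂[p,q,r] = [q,r] − [p,r] + [p,q]. For instance
  ∂DGJ = GJ − DJ + DG,
  ∂ABF = BF − AF + AB.
The 17×7 boundary matrix has rank 6 and Smith normal form diag(1,1,1,1,1,1).

Boundary ∂_3: C_3 → C_2 sends each 3-simplex σ to the alternating sum Σ_i (−1)^i (σ with its i-th vertex removed). For instance
  ∂DGJM = GJM − DJM + DGM − DGJ.
As a 7×1 matrix over Z this has rank 1, with invariant factors (1).

Computing H_k = (kernel of ∂_k) / (image of ∂_{k+1}):

  H_0: rank C_0 − rank ∂_1 = 10 − 9 = 1, and the invariant factors of ∂_1 are all 1, so H_0 ≅ Z.
  H_1: rank ker ∂_1 − rank ∂_2 = (17 − 9) − 6 = 2, and the invariant factors of ∂_2 are all 1, so H_1 ≅ Z^2.
  H_2: rank ker ∂_2 − rank ∂_3 = (7 − 6) − 1 = 0, and the invariant factors of ∂_3 are all 1, so H_2 ≅ 0.
  H_3: rank ker ∂_3 − rank ∂_4 = (1 − 1) − 0 = 0, and there is no ∂_4, so H_3 ≅ 0.

As a check, the Euler characteristic is 10 − 17 + 7 − 1 = -1, which agrees with 1 − 2 + 0 − 0 = -1.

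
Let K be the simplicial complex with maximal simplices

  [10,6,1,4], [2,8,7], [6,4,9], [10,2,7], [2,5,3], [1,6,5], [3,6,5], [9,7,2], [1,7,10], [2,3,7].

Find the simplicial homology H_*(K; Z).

H_0 ≅ Z,  H_1 ≅ Z^2,  H_2 = 0,  H_3 = 0.

Order the vertices as 1 < 2 < 3 < 4 < 5 < 6 < 7 < 8 < 9 < 10. Listing each simplex with vertices in this order, K has dimension 3 with simplices:

  0-simplices (10): [1], [2], [3], [4], [5], [6], [7], [8], [9], [10]
  1-simplices (23): (23 of them)
  2-simplices (13): [1,4,6], [1,4,10], [1,5,6], [1,6,10], [1,7,10], [2,3,5], [2,3,7], [2,7,8], [2,7,9], [2,7,10], [3,5,6], [4,6,9], [4,6,10]
  3-simplices (1): [1,4,6,10]

giving chain groups C_0 ≅ Z^10, C_1 ≅ Z^23, C_2 ≅ Z^13, C_3 ≅ Z^1.

∂_1: C_1 → C_0 maps an edge to its endpoints' difference, ∂[p,q] = q − p. For instance
  ∂[4,6] = [6] − [4].
This gives a 10×23 integer matrix of rank 9; reducing to Smith normal form yields diagonal entries (1,1,1,1,1,1,1,1,1).

The boundary map ∂_2: C_2 → C_1 maps a triangle to the signed sum of its edges. For instance
  ∂[1,6,10] = [6,10] − [1,10] + [1,6],
  ∂[2,7,10] = [7,10] − [2,10] + [2,7].
The 23×13 boundary matrix has rank 12 and Smith normal form diag(1,1,1,1,1,1,1,1,1,1,1,1).

The boundary map ∂_3: C_3 → C_2 sends each 3-simplex σ to the alternating sum Σ_i (−1)^i (σ with its i-th vertex removed). For instance
  ∂[1,4,6,10] = [4,6,10] − [1,6,10] + [1,4,10] − [1,4,6].
The 13×1 boundary matrix has rank 1 and Smith normal form diag(1).

From H_k ≅ ker(∂_k) / im(∂_{k+1}) we obtain:

  H_0: rank C_0 − rank ∂_1 = 10 − 9 = 1, and the invariant factors of ∂_1 are all 1, so H_0 = Z.
  H_1: rank ker ∂_1 − rank ∂_2 = (23 − 9) − 12 = 2, and the invariant factors of ∂_2 are all 1, so H_1 = Z^2.
  H_2: rank ker ∂_2 − rank ∂_3 = (13 − 12) − 1 = 0, and the invariant factors of ∂_3 are all 1, so H_2 = 0.
  H_3: rank ker ∂_3 − rank ∂_4 = (1 − 1) − 0 = 0, and there is no ∂_4, so H_3 = 0.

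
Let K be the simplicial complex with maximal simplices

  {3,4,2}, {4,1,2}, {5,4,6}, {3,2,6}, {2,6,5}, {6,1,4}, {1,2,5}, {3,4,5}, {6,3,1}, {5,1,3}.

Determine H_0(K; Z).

Order the vertices as 1 < 2 < 3 < 4 < 5 < 6. Listing each simplex with vertices in this order, K has dimension 2 with simplices:

  0-simplices (6): [1], [2], [3], [4], [5], [6]
  1-simplices (15): [1,2], [1,3], [1,4], [1,5], [1,6], [2,3], [2,4], [2,5], [2,6], [3,4], [3,5], [3,6], [4,5], [4,6], [5,6]
  2-simplices (10): [1,2,4], [1,2,5], [1,3,5], [1,3,6], [1,4,6], [2,3,4], [2,3,6], [2,5,6], [3,4,5], [4,5,6]

so the chain groups are C_0 ≅ Z^6, C_1 ≅ Z^15, C_2 ≅ Z^10.

∂_1: C_1 → C_0 sends each edge [p,q] (with p < q) to q − p.
The resulting 6×15 matrix has rank 5, and its Smith normal form has invariant factors (1,1,1,1,1).

Boundary ∂_2: C_2 → C_1 sends each 2-simplex [p,q,r] to [q,r] − [p,r] + [p,q]. For instance
  ∂[4,5,6] = [5,6] − [4,6] + [4,5],
  ∂[1,2,4] = [2,4] − [1,4] + [1,2].
The 15×10 boundary matrix has rank 10 and Smith normal form diag(1,1,1,1,1,1,1,1,1,2).

Reading off H_k = ker ∂_k / im ∂_{k+1}:

  H_0: rank C_0 − rank ∂_1 = 6 − 5 = 1, and the invariant factors of ∂_1 are all 1, so H_0 = Z.

H_0 = Z.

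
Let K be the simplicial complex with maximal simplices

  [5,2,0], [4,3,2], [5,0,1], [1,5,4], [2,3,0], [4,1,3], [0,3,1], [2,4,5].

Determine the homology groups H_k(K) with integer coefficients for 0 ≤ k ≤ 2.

H_0 ≅ Z,  H_1 = 0,  H_2 ≅ Z.

Order the vertices as 0 < 1 < 2 < 3 < 4 < 5. Listing each simplex with vertices in this order, K has dimension 2 with simplices:

  0-simplices (6): [0], [1], [2], [3], [4], [5]
  1-simplices (12): [0,1], [0,2], [0,3], [0,5], [1,3], [1,4], [1,5], [2,3], [2,4], [2,5], [3,4], [4,5]
  2-simplices (8): [0,1,3], [0,1,5], [0,2,3], [0,2,5], [1,3,4], [1,4,5], [2,3,4], [2,4,5]

so the chain groups are C_0 ≅ Z^6, C_1 ≅ Z^12, C_2 ≅ Z^8.

The boundary map ∂_1: C_1 → C_0 maps an edge to its endpoints' difference, ∂[p,q] = q − p.
The 6×12 boundary matrix has rank 5 and Smith normal form diag(1,1,1,1,1).

The boundary map ∂_2: C_2 → C_1 acts by ∂[p,q,r] = [q,r] − [p,r] + [p,q]. For instance
  ∂[2,3,4] = [3,4] − [2,4] + [2,3],
  ∂[0,2,3] = [2,3] − [0,3] + [0,2].
This gives a 12×8 integer matrix of rank 7; reducing to Smith normal form yields diagonal entries (1,1,1,1,1,1,1).

Computing H_k = (kernel of ∂_k) / (image of ∂_{k+1}):

  H_0: rank C_0 − rank ∂_1 = 6 − 5 = 1, and the invariant factors of ∂_1 are all 1, so H_0 = Z.
  H_1: rank ker ∂_1 − rank ∂_2 = (12 − 5) − 7 = 0, and the invariant factors of ∂_2 are all 1, so H_1 = 0.
  H_2: rank ker ∂_2 − rank ∂_3 = (8 − 7) − 0 = 1, and there is no ∂_3, so H_2 = Z.

As a check, the Euler characteristic is 6 − 12 + 8 = 2, which agrees with 1 − 0 + 1 = 2.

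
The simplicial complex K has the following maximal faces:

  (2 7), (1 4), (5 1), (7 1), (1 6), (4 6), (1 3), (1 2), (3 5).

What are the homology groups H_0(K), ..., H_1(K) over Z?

Take the total order 1 < 2 < 3 < 4 < 5 < 6 < 7 on the vertex set. Then K (dimension 1) consists of the simplices:

  0-simplices (7): [1], [2], [3], [4], [5], [6], [7]
  1-simplices (9): [1,2], [1,3], [1,4], [1,5], [1,6], [1,7], [2,7], [3,5], [4,6]

giving chain groups C_0 ≅ Z^7, C_1 ≅ Z^9.

∂_1: C_1 → C_0 sends each edge [p,q] (with p < q) to q − p.
The resulting 7×9 matrix has rank 6, and its Smith normal form has invariant factors (1,1,1,1,1,1).

From H_k ≅ ker(∂_k) / im(∂_{k+1}) we obtain:

  H_0: rank C_0 − rank ∂_1 = 7 − 6 = 1, and the invariant factors of ∂_1 are all 1, so H_0 ≅ Z.
  H_1: rank ker ∂_1 − rank ∂_2 = (9 − 6) − 0 = 3, and there is no ∂_2, so H_1 ≅ Z^3.

H_0 = Z,  H_1 = Z^3.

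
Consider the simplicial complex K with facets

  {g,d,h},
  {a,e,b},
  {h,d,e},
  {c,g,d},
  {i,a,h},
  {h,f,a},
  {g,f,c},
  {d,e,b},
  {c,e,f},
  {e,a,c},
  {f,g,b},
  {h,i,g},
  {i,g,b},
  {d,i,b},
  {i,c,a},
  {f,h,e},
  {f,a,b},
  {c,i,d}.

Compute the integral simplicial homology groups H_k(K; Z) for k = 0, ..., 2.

We work with the vertex ordering a < b < c < d < e < f < g < h < i. The simplices of K, each written with vertices in increasing order, are:

  0-simplices (9): a, b, c, d, e, f, g, h, i
  1-simplices (27): ab, ac, ae, af, ah, ai, bd, be, bf, bg, bi, cd, ce, cf, cg, ci, de, dg, dh, di, ef, eh, fg, fh, gh, gi, hi
  2-simplices (18): abe, abf, ace, aci, afh, ahi, bde, bdi, bfg, bgi, cdg, cdi, cef, cfg, deh, dgh, efh, ghi

so the chain groups are C_0 ≅ Z^9, C_1 ≅ Z^27, C_2 ≅ Z^18.

Boundary ∂_1: C_1 → C_0 maps an edge to its endpoints' difference, ∂[p,q] = q − p. For instance
  ∂ae = e − a.
The resulting 9×27 matrix has rank 8, and its Smith normal form has invariant factors (1,1,1,1,1,1,1,1).

∂_2: C_2 → C_1 sends each 2-simplex [p,q,r] to [q,r] − [p,r] + [p,q]. For instance
  ∂cdg = dg − cg + cd,
  ∂bfg = fg − bg + bf.
The resulting 27×18 matrix has rank 18, and its Smith normal form has invariant factors (1,1,1,1,1,1,1,1,1,1,1,1,1,1,1,1,1,2).

From H_k ≅ ker(∂_k) / im(∂_{k+1}) we obtain:

  H_0: rank C_0 − rank ∂_1 = 9 − 8 = 1, and the invariant factors of ∂_1 are all 1, so H_0 = Z.
  H_1: rank ker ∂_1 − rank ∂_2 = (27 − 8) − 18 = 1, and ∂_2 has invariant factor 2 > 1, so H_1 = Z ⊕ Z_2.
  H_2: rank ker ∂_2 − rank ∂_3 = (18 − 18) − 0 = 0, and there is no ∂_3, so H_2 = 0.

As a check, the Euler characteristic is 9 − 27 + 18 = 0, which agrees with 1 − 1 + 0 = 0.

H_0 ≅ Z,  H_1 ≅ Z ⊕ Z_2,  H_2 = 0.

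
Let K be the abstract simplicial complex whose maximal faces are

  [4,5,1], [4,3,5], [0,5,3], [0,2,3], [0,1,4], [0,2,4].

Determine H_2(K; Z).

K has 6 vertices, 12 edges, 6 triangles.
rank ∂_2 = 6, rank ∂_3 = 0 ⇒ b_2 = 6 − 6 − 0 = 0. So H_2 ≅ 0.

H_2 = 0.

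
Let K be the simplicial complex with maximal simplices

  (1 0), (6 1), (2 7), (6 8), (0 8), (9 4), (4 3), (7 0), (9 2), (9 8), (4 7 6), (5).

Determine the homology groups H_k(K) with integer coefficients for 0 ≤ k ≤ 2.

We work with the vertex ordering 0 < 1 < 2 < 3 < 4 < 5 < 6 < 7 < 8 < 9. The simplices of K, each written with vertices in increasing order, are:

  0-simplices (10): [0], [1], [2], [3], [4], [5], [6], [7], [8], [9]
  1-simplices (13): [0,1], [0,7], [0,8], [1,6], [2,7], [2,9], [3,4], [4,6], [4,7], [4,9], [6,7], [6,8], [8,9]
  2-simplices (1): [4,6,7]

so the chain groups are C_0 ≅ Z^10, C_1 ≅ Z^13, C_2 ≅ Z^1.

The boundary map ∂_1: C_1 → C_0 sends each edge [p,q] (with p < q) to q − p. For instance
  ∂[0,1] = [1] − [0].
As a 10×13 matrix over Z this has rank 8, with invariant factors (1,1,1,1,1,1,1,1).

The boundary map ∂_2: C_2 → C_1 sends each 2-simplex [p,q,r] to [q,r] − [p,r] + [p,q]. For instance
  ∂[4,6,7] = [6,7] − [4,7] + [4,6].
The resulting 13×1 matrix has rank 1, and its Smith normal form has invariant factors (1).

Computing H_k = (kernel of ∂_k) / (image of ∂_{k+1}):

  H_0: rank C_0 − rank ∂_1 = 10 − 8 = 2, and the invariant factors of ∂_1 are all 1, so H_0 = Z^2.
  H_1: rank ker ∂_1 − rank ∂_2 = (13 − 8) − 1 = 4, and the invariant factors of ∂_2 are all 1, so H_1 = Z^4.
  H_2: rank ker ∂_2 − rank ∂_3 = (1 − 1) − 0 = 0, and there is no ∂_3, so H_2 = 0.

H_0 = Z^2,  H_1 = Z^4,  H_2 = 0.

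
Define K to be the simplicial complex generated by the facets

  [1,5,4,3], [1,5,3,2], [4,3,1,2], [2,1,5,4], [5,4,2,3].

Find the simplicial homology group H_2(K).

H_2 ≅ 0.

Take the total order 1 < 2 < 3 < 4 < 5 on the vertex set. Then K (dimension 3) consists of the simplices:

  0-simplices (5): [1], [2], [3], [4], [5]
  1-simplices (10): [1,2], [1,3], [1,4], [1,5], [2,3], [2,4], [2,5], [3,4], [3,5], [4,5]
  2-simplices (10): [1,2,3], [1,2,4], [1,2,5], [1,3,4], [1,3,5], [1,4,5], [2,3,4], [2,3,5], [2,4,5], [3,4,5]
  3-simplices (5): [1,2,3,4], [1,2,3,5], [1,2,4,5], [1,3,4,5], [2,3,4,5]

so the chain groups are C_0 ≅ Z^5, C_1 ≅ Z^10, C_2 ≅ Z^10, C_3 ≅ Z^5.

Boundary ∂_1: C_1 → C_0 is given by ∂[p,q] = [q] − [p]. For instance
  ∂[3,5] = [5] − [3].
This gives a 5×10 integer matrix of rank 4; reducing to Smith normal form yields diagonal entries (1,1,1,1).

Boundary ∂_2: C_2 → C_1 acts by ∂[p,q,r] = [q,r] − [p,r] + [p,q]. For instance
  ∂[3,4,5] = [4,5] − [3,5] + [3,4],
  ∂[1,3,5] = [3,5] − [1,5] + [1,3].
The 10×10 boundary matrix has rank 6 and Smith normal form diag(1,1,1,1,1,1).

The boundary map ∂_3: C_3 → C_2 sends each 3-simplex σ to the alternating sum Σ_i (−1)^i (σ with its i-th vertex removed). For instance
  ∂[1,2,3,5] = [2,3,5] − [1,3,5] + [1,2,5] − [1,2,3],
  ∂[2,3,4,5] = [3,4,5] − [2,4,5] + [2,3,5] − [2,3,4].
This gives a 10×5 integer matrix of rank 4; reducing to Smith normal form yields diagonal entries (1,1,1,1).

Computing H_k = (kernel of ∂_k) / (image of ∂_{k+1}):

  H_2: rank ker ∂_2 − rank ∂_3 = (10 − 6) − 4 = 0, and the invariant factors of ∂_3 are all 1, so H_2 = 0.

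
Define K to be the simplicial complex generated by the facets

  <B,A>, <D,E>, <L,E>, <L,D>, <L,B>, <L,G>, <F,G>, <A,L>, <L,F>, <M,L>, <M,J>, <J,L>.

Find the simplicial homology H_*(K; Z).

H_0 = Z,  H_1 = Z^4.

Order the vertices as A < B < D < E < F < G < J < L < M. Listing each simplex with vertices in this order, K has dimension 1 with simplices:

  0-simplices (9): A, B, D, E, F, G, J, L, M
  1-simplices (12): AB, AL, BL, DE, DL, EL, FG, FL, GL, JL, JM, LM

giving chain groups C_0 ≅ Z^9, C_1 ≅ Z^12.

∂_1: C_1 → C_0 maps an edge to its endpoints' difference, ∂[p,q] = q − p. For instance
  ∂DE = E − D.
The resulting 9×12 matrix has rank 8, and its Smith normal form has invariant factors (1,1,1,1,1,1,1,1).

Computing H_k = (kernel of ∂_k) / (image of ∂_{k+1}):

  H_0: rank C_0 − rank ∂_1 = 9 − 8 = 1, and the invariant factors of ∂_1 are all 1, so H_0 = Z.
  H_1: rank ker ∂_1 − rank ∂_2 = (12 − 8) − 0 = 4, and there is no ∂_2, so H_1 = Z^4.

(K is a triangulation of a wedge of 4 circles.)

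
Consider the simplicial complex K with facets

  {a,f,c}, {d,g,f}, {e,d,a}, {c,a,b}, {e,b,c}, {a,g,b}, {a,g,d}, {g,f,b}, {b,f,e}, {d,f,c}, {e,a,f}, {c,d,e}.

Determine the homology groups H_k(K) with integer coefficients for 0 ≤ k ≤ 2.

H_0 ≅ Z,  H_1 ≅ Z/2,  H_2 = 0.

Take the total order a < b < c < d < e < f < g on the vertex set. Then K (dimension 2) consists of the simplices:

  0-simplices (7): a, b, c, d, e, f, g
  1-simplices (18): ab, ac, ad, ae, af, ag, bc, be, bf, bg, cd, ce, cf, de, df, dg, ef, fg
  2-simplices (12): abc, abg, acf, ade, adg, aef, bce, bef, bfg, cde, cdf, dfg

Hence C_0 ≅ Z^7, C_1 ≅ Z^18, C_2 ≅ Z^12.

Boundary ∂_1: C_1 → C_0 maps an edge to its endpoints' difference, ∂[p,q] = q − p. For instance
  ∂ad = d − a.
This gives a 7×18 integer matrix of rank 6; reducing to Smith normal form yields diagonal entries (1,1,1,1,1,1).

∂_2: C_2 → C_1 maps a triangle to the signed sum of its edges. For instance
  ∂dfg = fg − dg + df,
  ∂bce = ce − be + bc.
This gives a 18×12 integer matrix of rank 12; reducing to Smith normal form yields diagonal entries (1,1,1,1,1,1,1,1,1,1,1,2).

Computing H_k = (kernel of ∂_k) / (image of ∂_{k+1}):

  H_0: rank C_0 − rank ∂_1 = 7 − 6 = 1, and the invariant factors of ∂_1 are all 1, so H_0 ≅ Z.
  H_1: rank ker ∂_1 − rank ∂_2 = (18 − 6) − 12 = 0, and ∂_2 has invariant factor 2 > 1, so H_1 ≅ Z/2.
  H_2: rank ker ∂_2 − rank ∂_3 = (12 − 12) − 0 = 0, and there is no ∂_3, so H_2 ≅ 0.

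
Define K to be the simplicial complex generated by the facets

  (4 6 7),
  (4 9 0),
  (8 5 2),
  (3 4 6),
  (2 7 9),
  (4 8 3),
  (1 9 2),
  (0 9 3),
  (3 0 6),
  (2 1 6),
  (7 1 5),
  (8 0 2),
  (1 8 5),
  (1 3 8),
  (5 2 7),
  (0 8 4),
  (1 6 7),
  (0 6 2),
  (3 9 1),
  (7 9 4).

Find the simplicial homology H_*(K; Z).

H_0 = Z,  H_1 = Z ⊕ Z/2,  H_2 = 0.

Order the vertices as 0 < 1 < 2 < 3 < 4 < 5 < 6 < 7 < 8 < 9. Listing each simplex with vertices in this order, K has dimension 2 with simplices:

  0-simplices (10): [0], [1], [2], [3], [4], [5], [6], [7], [8], [9]
  1-simplices (30): (30 of them)
  2-simplices (20): (20 of them)

Hence C_0 ≅ Z^10, C_1 ≅ Z^30, C_2 ≅ Z^20.

The boundary map ∂_1: C_1 → C_0 sends each edge [p,q] (with p < q) to q − p. For instance
  ∂[0,9] = [9] − [0].
The 10×30 boundary matrix has rank 9 and Smith normal form diag(1,1,1,1,1,1,1,1,1).

Boundary ∂_2: C_2 → C_1 acts by ∂[p,q,r] = [q,r] − [p,r] + [p,q]. For instance
  ∂[1,3,8] = [3,8] − [1,8] + [1,3],
  ∂[0,3,9] = [3,9] − [0,9] + [0,3].
The 30×20 boundary matrix has rank 20 and Smith normal form diag(1,1,1,1,1,1,1,1,1,1,1,1,1,1,1,1,1,1,1,2).

From H_k ≅ ker(∂_k) / im(∂_{k+1}) we obtain:

  H_0: rank C_0 − rank ∂_1 = 10 − 9 = 1, and the invariant factors of ∂_1 are all 1, so H_0 = Z.
  H_1: rank ker ∂_1 − rank ∂_2 = (30 − 9) − 20 = 1, and ∂_2 has invariant factor 2 > 1, so H_1 = Z ⊕ Z/2.
  H_2: rank ker ∂_2 − rank ∂_3 = (20 − 20) − 0 = 0, and there is no ∂_3, so H_2 = 0.

As a check, the Euler characteristic is 10 − 30 + 20 = 0, which agrees with 1 − 1 + 0 = 0.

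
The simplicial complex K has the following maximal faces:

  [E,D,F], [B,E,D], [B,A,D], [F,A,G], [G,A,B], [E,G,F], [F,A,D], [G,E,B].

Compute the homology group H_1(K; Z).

K has 6 vertices, 12 edges, 8 triangles.
rank ∂_1 = 5, rank ∂_2 = 7 ⇒ b_1 = 12 − 5 − 7 = 0; all invariant factors of ∂_2 are 1 so no torsion. So H_1 ≅ 0.

H_1 ≅ 0.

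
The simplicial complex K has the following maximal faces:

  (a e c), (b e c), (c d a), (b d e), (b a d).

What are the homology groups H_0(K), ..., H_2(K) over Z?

Order the vertices as a < b < c < d < e. Listing each simplex with vertices in this order, K has dimension 2 with simplices:

  0-simplices (5): a, b, c, d, e
  1-simplices (10): ab, ac, ad, ae, bc, bd, be, cd, ce, de
  2-simplices (5): abd, acd, ace, bce, bde

giving chain groups C_0 ≅ Z^5, C_1 ≅ Z^10, C_2 ≅ Z^5.

Boundary ∂_1: C_1 → C_0 maps an edge to its endpoints' difference, ∂[p,q] = q − p. For instance
  ∂ab = b − a.
As a 5×10 matrix over Z this has rank 4, with invariant factors (1,1,1,1).

Boundary ∂_2: C_2 → C_1 sends each 2-simplex [p,q,r] to [q,r] − [p,r] + [p,q]. For instance
  ∂bce = ce − be + bc,
  ∂ace = ce − ae + ac.
The resulting 10×5 matrix has rank 5, and its Smith normal form has invariant factors (1,1,1,1,1).

From H_k ≅ ker(∂_k) / im(∂_{k+1}) we obtain:

  H_0: rank C_0 − rank ∂_1 = 5 − 4 = 1, and the invariant factors of ∂_1 are all 1, so H_0 = Z.
  H_1: rank ker ∂_1 − rank ∂_2 = (10 − 4) − 5 = 1, and the invariant factors of ∂_2 are all 1, so H_1 = Z.
  H_2: rank ker ∂_2 − rank ∂_3 = (5 − 5) − 0 = 0, and there is no ∂_3, so H_2 = 0.

As a check, the Euler characteristic is 5 − 10 + 5 = 0, which agrees with 1 − 1 + 0 = 0.

H_0 ≅ Z,  H_1 ≅ Z,  H_2 = 0.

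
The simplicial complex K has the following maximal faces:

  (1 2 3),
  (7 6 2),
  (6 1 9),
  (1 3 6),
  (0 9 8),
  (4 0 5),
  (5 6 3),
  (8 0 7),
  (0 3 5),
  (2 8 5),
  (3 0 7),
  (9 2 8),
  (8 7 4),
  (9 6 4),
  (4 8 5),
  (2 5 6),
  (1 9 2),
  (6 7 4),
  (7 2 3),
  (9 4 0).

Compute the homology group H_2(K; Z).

We work with the vertex ordering 0 < 1 < 2 < 3 < 4 < 5 < 6 < 7 < 8 < 9. The simplices of K, each written with vertices in increasing order, are:

  0-simplices (10): [0], [1], [2], [3], [4], [5], [6], [7], [8], [9]
  1-simplices (30): (30 of them)
  2-simplices (20): (20 of them)

so the chain groups are C_0 ≅ Z^10, C_1 ≅ Z^30, C_2 ≅ Z^20.

Boundary ∂_1: C_1 → C_0 sends each edge [p,q] (with p < q) to q − p.
The resulting 10×30 matrix has rank 9, and its Smith normal form has invariant factors (1,1,1,1,1,1,1,1,1).

Boundary ∂_2: C_2 → C_1 sends each 2-simplex [p,q,r] to [q,r] − [p,r] + [p,q]. For instance
  ∂[0,3,7] = [3,7] − [0,7] + [0,3],
  ∂[4,5,8] = [5,8] − [4,8] + [4,5].
This gives a 30×20 integer matrix of rank 20; reducing to Smith normal form yields diagonal entries (1,1,1,1,1,1,1,1,1,1,1,1,1,1,1,1,1,1,1,2).

Computing H_k = (kernel of ∂_k) / (image of ∂_{k+1}):

  H_2: rank ker ∂_2 − rank ∂_3 = (20 − 20) − 0 = 0, and there is no ∂_3, so H_2 = 0.

H_2 = 0.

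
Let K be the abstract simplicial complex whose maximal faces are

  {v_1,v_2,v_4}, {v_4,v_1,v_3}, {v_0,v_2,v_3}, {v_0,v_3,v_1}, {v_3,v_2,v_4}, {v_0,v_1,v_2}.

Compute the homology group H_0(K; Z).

H_0 ≅ Z.

Fix the vertex order v_0 < v_1 < v_2 < v_3 < v_4 and write every simplex with vertices in increasing order. Then dim K = 2 and the simplices of K are:

  0-simplices (5): [v_0], [v_1], [v_2], [v_3], [v_4]
  1-simplices (9): [v_0,v_1], [v_0,v_2], [v_0,v_3], [v_1,v_2], [v_1,v_3], [v_1,v_4], [v_2,v_3], [v_2,v_4], [v_3,v_4]
  2-simplices (6): [v_0,v_1,v_2], [v_0,v_1,v_3], [v_0,v_2,v_3], [v_1,v_2,v_4], [v_1,v_3,v_4], [v_2,v_3,v_4]

so the chain groups are C_0 ≅ Z^5, C_1 ≅ Z^9, C_2 ≅ Z^6.

∂_1: C_1 → C_0 is given by ∂[p,q] = [q] − [p].
As a 5×9 matrix over Z this has rank 4, with invariant factors (1,1,1,1).

Boundary ∂_2: C_2 → C_1 sends each 2-simplex [p,q,r] to [q,r] − [p,r] + [p,q]. For instance
  ∂[v_0,v_1,v_3] = [v_1,v_3] − [v_0,v_3] + [v_0,v_1],
  ∂[v_0,v_1,v_2] = [v_1,v_2] − [v_0,v_2] + [v_0,v_1].
The resulting 9×6 matrix has rank 5, and its Smith normal form has invariant factors (1,1,1,1,1).

Reading off H_k = ker ∂_k / im ∂_{k+1}:

  H_0: rank C_0 − rank ∂_1 = 5 − 4 = 1, and the invariant factors of ∂_1 are all 1, so H_0 ≅ Z.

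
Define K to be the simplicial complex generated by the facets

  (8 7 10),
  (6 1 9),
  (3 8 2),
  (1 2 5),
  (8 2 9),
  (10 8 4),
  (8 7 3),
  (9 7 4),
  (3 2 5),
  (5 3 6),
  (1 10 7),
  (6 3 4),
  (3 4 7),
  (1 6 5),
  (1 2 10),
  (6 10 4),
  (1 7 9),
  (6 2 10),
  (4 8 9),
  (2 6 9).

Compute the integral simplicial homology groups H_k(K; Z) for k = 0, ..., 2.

Order the vertices as 1 < 2 < 3 < 4 < 5 < 6 < 7 < 8 < 9 < 10. Listing each simplex with vertices in this order, K has dimension 2 with simplices:

  0-simplices (10): [1], [2], [3], [4], [5], [6], [7], [8], [9], [10]
  1-simplices (30): (30 of them)
  2-simplices (20): (20 of them)

Hence C_0 ≅ Z^10, C_1 ≅ Z^30, C_2 ≅ Z^20.

∂_1: C_1 → C_0 sends each edge [p,q] (with p < q) to q − p.
The 10×30 boundary matrix has rank 9 and Smith normal form diag(1,1,1,1,1,1,1,1,1).

∂_2: C_2 → C_1 acts by ∂[p,q,r] = [q,r] − [p,r] + [p,q]. For instance
  ∂[4,8,10] = [8,10] − [4,10] + [4,8],
  ∂[2,6,10] = [6,10] − [2,10] + [2,6].
The 30×20 boundary matrix has rank 20 and Smith normal form diag(1,1,1,1,1,1,1,1,1,1,1,1,1,1,1,1,1,1,1,2).

Reading off H_k = ker ∂_k / im ∂_{k+1}:

  H_0: rank C_0 − rank ∂_1 = 10 − 9 = 1, and the invariant factors of ∂_1 are all 1, so H_0 = Z.
  H_1: rank ker ∂_1 − rank ∂_2 = (30 − 9) − 20 = 1, and ∂_2 has invariant factor 2 > 1, so H_1 = Z ⊕ Z/2.
  H_2: rank ker ∂_2 − rank ∂_3 = (20 − 20) − 0 = 0, and there is no ∂_3, so H_2 = 0.

H_0 ≅ Z,  H_1 ≅ Z ⊕ Z/2,  H_2 = 0.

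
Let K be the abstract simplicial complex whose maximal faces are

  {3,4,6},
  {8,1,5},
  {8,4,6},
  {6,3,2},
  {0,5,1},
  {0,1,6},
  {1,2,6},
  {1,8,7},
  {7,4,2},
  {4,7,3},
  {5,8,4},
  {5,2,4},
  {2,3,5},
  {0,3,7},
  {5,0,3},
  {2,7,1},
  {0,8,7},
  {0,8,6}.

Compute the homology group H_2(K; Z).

H_2 ≅ 0.

Take the total order 0 < 1 < 2 < 3 < 4 < 5 < 6 < 7 < 8 on the vertex set. Then K (dimension 2) consists of the simplices:

  0-simplices (9): [0], [1], [2], [3], [4], [5], [6], [7], [8]
  1-simplices (27): (27 of them)
  2-simplices (18): [0,1,5], [0,1,6], [0,3,5], [0,3,7], [0,6,8], [0,7,8], [1,2,6], [1,2,7], [1,5,8], [1,7,8], [2,3,5], [2,3,6], [2,4,5], [2,4,7], [3,4,6], [3,4,7], [4,5,8], [4,6,8]

giving chain groups C_0 ≅ Z^9, C_1 ≅ Z^27, C_2 ≅ Z^18.

The boundary map ∂_1: C_1 → C_0 sends each edge [p,q] (with p < q) to q − p.
This gives a 9×27 integer matrix of rank 8; reducing to Smith normal form yields diagonal entries (1,1,1,1,1,1,1,1).

Boundary ∂_2: C_2 → C_1 acts by ∂[p,q,r] = [q,r] − [p,r] + [p,q]. For instance
  ∂[0,3,5] = [3,5] − [0,5] + [0,3],
  ∂[1,2,7] = [2,7] − [1,7] + [1,2].
The 27×18 boundary matrix has rank 18 and Smith normal form diag(1,1,1,1,1,1,1,1,1,1,1,1,1,1,1,1,1,2).

Reading off H_k = ker ∂_k / im ∂_{k+1}:

  H_2: rank ker ∂_2 − rank ∂_3 = (18 − 18) − 0 = 0, and there is no ∂_3, so H_2 ≅ 0.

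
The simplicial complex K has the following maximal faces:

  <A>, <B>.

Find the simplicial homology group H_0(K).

H_0 = Z^2.

Take the total order A < B on the vertex set. Then K (dimension 0) consists of the simplices:

  0-simplices (2): A, B

so the chain groups are C_0 ≅ Z^2.

From H_k ≅ ker(∂_k) / im(∂_{k+1}) we obtain:

  H_0: rank C_0 − rank ∂_1 = 2 − 0 = 2, and there is no ∂_1, so H_0 ≅ Z^2.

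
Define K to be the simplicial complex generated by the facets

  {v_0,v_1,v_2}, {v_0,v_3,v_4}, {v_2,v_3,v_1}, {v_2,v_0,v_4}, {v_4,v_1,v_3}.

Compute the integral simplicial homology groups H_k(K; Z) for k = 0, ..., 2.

H_0 ≅ Z,  H_1 ≅ Z,  H_2 = 0.

Fix the vertex order v_0 < v_1 < v_2 < v_3 < v_4 and write every simplex with vertices in increasing order. Then dim K = 2 and the simplices of K are:

  0-simplices (5): [v_0], [v_1], [v_2], [v_3], [v_4]
  1-simplices (10): [v_0,v_1], [v_0,v_2], [v_0,v_3], [v_0,v_4], [v_1,v_2], [v_1,v_3], [v_1,v_4], [v_2,v_3], [v_2,v_4], [v_3,v_4]
  2-simplices (5): [v_0,v_1,v_2], [v_0,v_2,v_4], [v_0,v_3,v_4], [v_1,v_2,v_3], [v_1,v_3,v_4]

giving chain groups C_0 ≅ Z^5, C_1 ≅ Z^10, C_2 ≅ Z^5.

The boundary map ∂_1: C_1 → C_0 sends each edge [p,q] (with p < q) to q − p. For instance
  ∂[v_0,v_3] = [v_3] − [v_0].
This gives a 5×10 integer matrix of rank 4; reducing to Smith normal form yields diagonal entries (1,1,1,1).

Boundary ∂_2: C_2 → C_1 acts by ∂[p,q,r] = [q,r] − [p,r] + [p,q]. For instance
  ∂[v_0,v_1,v_2] = [v_1,v_2] − [v_0,v_2] + [v_0,v_1],
  ∂[v_1,v_3,v_4] = [v_3,v_4] − [v_1,v_4] + [v_1,v_3].
The 10×5 boundary matrix has rank 5 and Smith normal form diag(1,1,1,1,1).

From H_k ≅ ker(∂_k) / im(∂_{k+1}) we obtain:

  H_0: rank C_0 − rank ∂_1 = 5 − 4 = 1, and the invariant factors of ∂_1 are all 1, so H_0 ≅ Z.
  H_1: rank ker ∂_1 − rank ∂_2 = (10 − 4) − 5 = 1, and the invariant factors of ∂_2 are all 1, so H_1 ≅ Z.
  H_2: rank ker ∂_2 − rank ∂_3 = (5 − 5) − 0 = 0, and there is no ∂_3, so H_2 ≅ 0.

As a check, the Euler characteristic is 5 − 10 + 5 = 0, which agrees with 1 − 1 + 0 = 0.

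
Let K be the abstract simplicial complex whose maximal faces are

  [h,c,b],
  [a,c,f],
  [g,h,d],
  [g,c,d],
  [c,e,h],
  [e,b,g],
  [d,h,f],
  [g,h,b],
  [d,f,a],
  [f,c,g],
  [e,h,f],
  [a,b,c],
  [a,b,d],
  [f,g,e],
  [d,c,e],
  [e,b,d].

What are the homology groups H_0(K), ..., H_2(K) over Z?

Order the vertices as a < b < c < d < e < f < g < h. Listing each simplex with vertices in this order, K has dimension 2 with simplices:

  0-simplices (8): a, b, c, d, e, f, g, h
  1-simplices (24): ab, ac, ad, af, bc, bd, be, bg, bh, cd, ce, cf, cg, ch, de, df, dg, dh, ef, eg, eh, fg, fh, gh
  2-simplices (16): abc, abd, acf, adf, bch, bde, beg, bgh, cde, cdg, ceh, cfg, dfh, dgh, efg, efh

so the chain groups are C_0 ≅ Z^8, C_1 ≅ Z^24, C_2 ≅ Z^16.

∂_1: C_1 → C_0 sends each edge [p,q] (with p < q) to q − p. For instance
  ∂ch = h − c.
The 8×24 boundary matrix has rank 7 and Smith normal form diag(1,1,1,1,1,1,1).

The boundary map ∂_2: C_2 → C_1 maps a triangle to the signed sum of its edges. For instance
  ∂cde = de − ce + cd,
  ∂cdg = dg − cg + cd.
As a 24×16 matrix over Z this has rank 15, with invariant factors (1,1,1,1,1,1,1,1,1,1,1,1,1,1,1).

Computing H_k = (kernel of ∂_k) / (image of ∂_{k+1}):

  H_0: rank C_0 − rank ∂_1 = 8 − 7 = 1, and the invariant factors of ∂_1 are all 1, so H_0 = Z.
  H_1: rank ker ∂_1 − rank ∂_2 = (24 − 7) − 15 = 2, and the invariant factors of ∂_2 are all 1, so H_1 = Z^2.
  H_2: rank ker ∂_2 − rank ∂_3 = (16 − 15) − 0 = 1, and there is no ∂_3, so H_2 = Z.

H_0 = Z,  H_1 = Z^2,  H_2 = Z.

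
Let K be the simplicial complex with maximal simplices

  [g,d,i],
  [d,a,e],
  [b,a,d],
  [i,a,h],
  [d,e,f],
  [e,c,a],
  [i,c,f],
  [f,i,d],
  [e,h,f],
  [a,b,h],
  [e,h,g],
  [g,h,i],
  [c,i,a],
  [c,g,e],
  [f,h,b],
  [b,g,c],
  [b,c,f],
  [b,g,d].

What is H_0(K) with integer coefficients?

K has 9 vertices, 27 edges, 18 triangles.
rank ∂_0 = 0, rank ∂_1 = 8 ⇒ b_0 = 9 − 0 − 8 = 1; all invariant factors of ∂_1 are 1 so no torsion. So H_0 = Z.

H_0 ≅ Z.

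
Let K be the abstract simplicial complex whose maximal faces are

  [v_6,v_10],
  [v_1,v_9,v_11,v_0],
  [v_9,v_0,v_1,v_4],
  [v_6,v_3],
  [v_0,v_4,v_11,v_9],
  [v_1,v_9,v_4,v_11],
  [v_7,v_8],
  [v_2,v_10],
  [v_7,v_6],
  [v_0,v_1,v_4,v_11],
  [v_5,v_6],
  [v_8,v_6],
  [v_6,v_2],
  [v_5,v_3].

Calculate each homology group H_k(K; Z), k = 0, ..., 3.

Take the total order v_0 < v_1 < v_2 < v_3 < v_4 < v_5 < v_6 < v_7 < v_8 < v_9 < v_10 < v_11 on the vertex set. Then K (dimension 3) consists of the simplices:

  0-simplices (12): [v_0], [v_1], [v_2], [v_3], [v_4], [v_5], [v_6], [v_7], [v_8], [v_9], [v_10], [v_11]
  1-simplices (19): (19 of them)
  2-simplices (10): [v_0,v_1,v_4], [v_0,v_1,v_9], [v_0,v_1,v_11], [v_0,v_4,v_9], [v_0,v_4,v_11], [v_0,v_9,v_11], [v_1,v_4,v_9], [v_1,v_4,v_11], [v_1,v_9,v_11], [v_4,v_9,v_11]
  3-simplices (5): [v_0,v_1,v_4,v_9], [v_0,v_1,v_4,v_11], [v_0,v_1,v_9,v_11], [v_0,v_4,v_9,v_11], [v_1,v_4,v_9,v_11]

so the chain groups are C_0 ≅ Z^12, C_1 ≅ Z^19, C_2 ≅ Z^10, C_3 ≅ Z^5.

Boundary ∂_1: C_1 → C_0 is given by ∂[p,q] = [q] − [p].
This gives a 12×19 integer matrix of rank 10; reducing to Smith normal form yields diagonal entries (1,1,1,1,1,1,1,1,1,1).

Boundary ∂_2: C_2 → C_1 maps a triangle to the signed sum of its edges. For instance
  ∂[v_0,v_1,v_4] = [v_1,v_4] − [v_0,v_4] + [v_0,v_1],
  ∂[v_0,v_4,v_9] = [v_4,v_9] − [v_0,v_9] + [v_0,v_4].
The resulting 19×10 matrix has rank 6, and its Smith normal form has invariant factors (1,1,1,1,1,1).

Boundary ∂_3: C_3 → C_2 sends each 3-simplex σ to the alternating sum Σ_i (−1)^i (σ with its i-th vertex removed). For instance
  ∂[v_1,v_4,v_9,v_11] = [v_4,v_9,v_11] − [v_1,v_9,v_11] + [v_1,v_4,v_11] − [v_1,v_4,v_9],
  ∂[v_0,v_4,v_9,v_11] = [v_4,v_9,v_11] − [v_0,v_9,v_11] + [v_0,v_4,v_11] − [v_0,v_4,v_9].
The resulting 10×5 matrix has rank 4, and its Smith normal form has invariant factors (1,1,1,1).

From H_k ≅ ker(∂_k) / im(∂_{k+1}) we obtain:

  H_0: rank C_0 − rank ∂_1 = 12 − 10 = 2, and the invariant factors of ∂_1 are all 1, so H_0 ≅ Z^2.
  H_1: rank ker ∂_1 − rank ∂_2 = (19 − 10) − 6 = 3, and the invariant factors of ∂_2 are all 1, so H_1 ≅ Z^3.
  H_2: rank ker ∂_2 − rank ∂_3 = (10 − 6) − 4 = 0, and the invariant factors of ∂_3 are all 1, so H_2 ≅ 0.
  H_3: rank ker ∂_3 − rank ∂_4 = (5 − 4) − 0 = 1, and there is no ∂_4, so H_3 ≅ Z.

(K is a triangulation of the disjoint union of the 3-sphere S^3 and a wedge of 3 circles.)

H_0 ≅ Z^2,  H_1 ≅ Z^3,  H_2 = 0,  H_3 ≅ Z.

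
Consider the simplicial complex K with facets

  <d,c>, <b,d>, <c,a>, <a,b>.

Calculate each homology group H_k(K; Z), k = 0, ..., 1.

Order the vertices as a < b < c < d. Listing each simplex with vertices in this order, K has dimension 1 with simplices:

  0-simplices (4): a, b, c, d
  1-simplices (4): ab, ac, bd, cd

so the chain groups are C_0 ≅ Z^4, C_1 ≅ Z^4.

The boundary map ∂_1: C_1 → C_0 maps an edge to its endpoints' difference, ∂[p,q] = q − p.
This gives a 4×4 integer matrix of rank 3; reducing to Smith normal form yields diagonal entries (1,1,1).

Computing H_k = (kernel of ∂_k) / (image of ∂_{k+1}):

  H_0: rank C_0 − rank ∂_1 = 4 − 3 = 1, and the invariant factors of ∂_1 are all 1, so H_0 ≅ Z.
  H_1: rank ker ∂_1 − rank ∂_2 = (4 − 3) − 0 = 1, and there is no ∂_2, so H_1 ≅ Z.

(K is a triangulation of the circle S^1.)

H_0 ≅ Z,  H_1 ≅ Z.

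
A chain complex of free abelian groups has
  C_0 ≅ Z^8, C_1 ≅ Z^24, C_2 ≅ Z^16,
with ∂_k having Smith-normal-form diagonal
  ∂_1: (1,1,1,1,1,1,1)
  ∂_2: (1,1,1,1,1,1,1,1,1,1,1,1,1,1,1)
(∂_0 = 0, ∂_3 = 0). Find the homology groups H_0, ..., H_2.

H_0 ≅ Z,  H_1 ≅ Z^2,  H_2 ≅ Z.

H_0: b_0 = 8 − 0 − 7 = 1; torsion from ∂_1 factors > 1: none. So H_0 ≅ Z.
H_1: b_1 = 24 − 7 − 15 = 2; torsion from ∂_2 factors > 1: none. So H_1 ≅ Z^2.
H_2: b_2 = 16 − 15 − 0 = 1; torsion from ∂_3 factors > 1: none. So H_2 ≅ Z.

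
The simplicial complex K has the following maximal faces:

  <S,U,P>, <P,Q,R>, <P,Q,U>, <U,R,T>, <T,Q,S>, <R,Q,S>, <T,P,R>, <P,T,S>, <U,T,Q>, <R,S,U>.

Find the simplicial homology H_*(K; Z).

H_0 = Z,  H_1 = Z/2,  H_2 = 0.

Take the total order P < Q < R < S < T < U on the vertex set. Then K (dimension 2) consists of the simplices:

  0-simplices (6): P, Q, R, S, T, U
  1-simplices (15): PQ, PR, PS, PT, PU, QR, QS, QT, QU, RS, RT, RU, ST, SU, TU
  2-simplices (10): PQR, PQU, PRT, PST, PSU, QRS, QST, QTU, RSU, RTU

so the chain groups are C_0 ≅ Z^6, C_1 ≅ Z^15, C_2 ≅ Z^10.

Boundary ∂_1: C_1 → C_0 sends each edge [p,q] (with p < q) to q − p. For instance
  ∂RU = U − R.
The resulting 6×15 matrix has rank 5, and its Smith normal form has invariant factors (1,1,1,1,1).

The boundary map ∂_2: C_2 → C_1 acts by ∂[p,q,r] = [q,r] − [p,r] + [p,q]. For instance
  ∂QTU = TU − QU + QT,
  ∂RSU = SU − RU + RS.
As a 15×10 matrix over Z this has rank 10, with invariant factors (1,1,1,1,1,1,1,1,1,2).

Computing H_k = (kernel of ∂_k) / (image of ∂_{k+1}):

  H_0: rank C_0 − rank ∂_1 = 6 − 5 = 1, and the invariant factors of ∂_1 are all 1, so H_0 ≅ Z.
  H_1: rank ker ∂_1 − rank ∂_2 = (15 − 5) − 10 = 0, and ∂_2 has invariant factor 2 > 1, so H_1 ≅ Z/2.
  H_2: rank ker ∂_2 − rank ∂_3 = (10 − 10) − 0 = 0, and there is no ∂_3, so H_2 ≅ 0.

As a check, the Euler characteristic is 6 − 15 + 10 = 1, which agrees with 1 − 0 + 0 = 1.
(K is a triangulation of the real projective plane RP^2.)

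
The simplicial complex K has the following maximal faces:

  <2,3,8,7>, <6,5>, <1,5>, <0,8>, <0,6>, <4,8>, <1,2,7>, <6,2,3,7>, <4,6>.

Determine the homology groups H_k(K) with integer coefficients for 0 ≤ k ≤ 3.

Fix the vertex order 0 < 1 < 2 < 3 < 4 < 5 < 6 < 7 < 8 and write every simplex with vertices in increasing order. Then dim K = 3 and the simplices of K are:

  0-simplices (9): [0], [1], [2], [3], [4], [5], [6], [7], [8]
  1-simplices (17): [0,6], [0,8], [1,2], [1,5], [1,7], [2,3], [2,6], [2,7], [2,8], [3,6], [3,7], [3,8], [4,6], [4,8], [5,6], [6,7], [7,8]
  2-simplices (8): [1,2,7], [2,3,6], [2,3,7], [2,3,8], [2,6,7], [2,7,8], [3,6,7], [3,7,8]
  3-simplices (2): [2,3,6,7], [2,3,7,8]

giving chain groups C_0 ≅ Z^9, C_1 ≅ Z^17, C_2 ≅ Z^8, C_3 ≅ Z^2.

∂_1: C_1 → C_0 is given by ∂[p,q] = [q] − [p].
The resulting 9×17 matrix has rank 8, and its Smith normal form has invariant factors (1,1,1,1,1,1,1,1).

The boundary map ∂_2: C_2 → C_1 sends each 2-simplex [p,q,r] to [q,r] − [p,r] + [p,q]. For instance
  ∂[3,7,8] = [7,8] − [3,8] + [3,7],
  ∂[1,2,7] = [2,7] − [1,7] + [1,2].
The 17×8 boundary matrix has rank 6 and Smith normal form diag(1,1,1,1,1,1).

The boundary map ∂_3: C_3 → C_2 sends each 3-simplex σ to the alternating sum Σ_i (−1)^i (σ with its i-th vertex removed). For instance
  ∂[2,3,7,8] = [3,7,8] − [2,7,8] + [2,3,8] − [2,3,7],
  ∂[2,3,6,7] = [3,6,7] − [2,6,7] + [2,3,7] − [2,3,6].
As a 8×2 matrix over Z this has rank 2, with invariant factors (1,1).

From H_k ≅ ker(∂_k) / im(∂_{k+1}) we obtain:

  H_0: rank C_0 − rank ∂_1 = 9 − 8 = 1, and the invariant factors of ∂_1 are all 1, so H_0 = Z.
  H_1: rank ker ∂_1 − rank ∂_2 = (17 − 8) − 6 = 3, and the invariant factors of ∂_2 are all 1, so H_1 = Z^3.
  H_2: rank ker ∂_2 − rank ∂_3 = (8 − 6) − 2 = 0, and the invariant factors of ∂_3 are all 1, so H_2 = 0.
  H_3: rank ker ∂_3 − rank ∂_4 = (2 − 2) − 0 = 0, and there is no ∂_4, so H_3 = 0.

H_0 ≅ Z,  H_1 ≅ Z^3,  H_2 = 0,  H_3 = 0.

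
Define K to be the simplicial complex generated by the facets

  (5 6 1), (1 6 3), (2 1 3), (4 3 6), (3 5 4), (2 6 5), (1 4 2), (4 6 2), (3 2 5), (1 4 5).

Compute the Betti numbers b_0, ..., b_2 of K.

b_0 = 1, b_1 = 0, b_2 = 0.

Fix the vertex order 1 < 2 < 3 < 4 < 5 < 6 and write every simplex with vertices in increasing order. Then dim K = 2 and the simplices of K are:

  0-simplices (6): [1], [2], [3], [4], [5], [6]
  1-simplices (15): [1,2], [1,3], [1,4], [1,5], [1,6], [2,3], [2,4], [2,5], [2,6], [3,4], [3,5], [3,6], [4,5], [4,6], [5,6]
  2-simplices (10): [1,2,3], [1,2,4], [1,3,6], [1,4,5], [1,5,6], [2,3,5], [2,4,6], [2,5,6], [3,4,5], [3,4,6]

Hence C_0 ≅ Z^6, C_1 ≅ Z^15, C_2 ≅ Z^10.

The boundary map ∂_1: C_1 → C_0 sends each edge [p,q] (with p < q) to q − p. For instance
  ∂[1,2] = [2] − [1].
As a 6×15 matrix over Z this has rank 5, with invariant factors (1,1,1,1,1).

∂_2: C_2 → C_1 sends each 2-simplex [p,q,r] to [q,r] − [p,r] + [p,q]. For instance
  ∂[1,4,5] = [4,5] − [1,5] + [1,4],
  ∂[2,4,6] = [4,6] − [2,6] + [2,4].
This gives a 15×10 integer matrix of rank 10; reducing to Smith normal form yields diagonal entries (1,1,1,1,1,1,1,1,1,2).

Now H_k = ker ∂_k / im ∂_{k+1}, so:

  H_0: rank C_0 − rank ∂_1 = 6 − 5 = 1, and the invariant factors of ∂_1 are all 1, so H_0 ≅ Z.
  H_1: rank ker ∂_1 − rank ∂_2 = (15 − 5) − 10 = 0, and ∂_2 has invariant factor 2 > 1, so H_1 ≅ Z/2Z.
  H_2: rank ker ∂_2 − rank ∂_3 = (10 − 10) − 0 = 0, and there is no ∂_3, so H_2 ≅ 0.

(K is a triangulation of the real projective plane RP^2.)

Hence the Betti numbers are b_0 = 1, b_1 = 0, b_2 = 0.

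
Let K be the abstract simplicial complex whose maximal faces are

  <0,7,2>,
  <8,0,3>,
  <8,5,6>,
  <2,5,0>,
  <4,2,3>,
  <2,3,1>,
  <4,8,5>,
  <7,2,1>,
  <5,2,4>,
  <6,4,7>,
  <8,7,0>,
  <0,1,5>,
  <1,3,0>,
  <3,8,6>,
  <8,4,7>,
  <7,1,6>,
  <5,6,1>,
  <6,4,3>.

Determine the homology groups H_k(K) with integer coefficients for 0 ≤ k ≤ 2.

K has 9 vertices, 27 edges, 18 triangles.
rank ∂_0 = 0, rank ∂_1 = 8 ⇒ b_0 = 9 − 0 − 8 = 1; all invariant factors of ∂_1 are 1 so no torsion. So H_0 ≅ Z.
rank ∂_1 = 8, rank ∂_2 = 18 ⇒ b_1 = 27 − 8 − 18 = 1; ∂_2 has invariant factor(s) [2] giving torsion. So H_1 ≅ Z ⊕ Z/2.
rank ∂_2 = 18, rank ∂_3 = 0 ⇒ b_2 = 18 − 18 − 0 = 0. So H_2 ≅ 0.

H_0 = Z,  H_1 = Z ⊕ Z/2,  H_2 = 0.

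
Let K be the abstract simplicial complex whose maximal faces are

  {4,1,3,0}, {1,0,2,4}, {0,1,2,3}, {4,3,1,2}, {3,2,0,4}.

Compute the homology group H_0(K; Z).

H_0 = Z.

We work with the vertex ordering 0 < 1 < 2 < 3 < 4. The simplices of K, each written with vertices in increasing order, are:

  0-simplices (5): [0], [1], [2], [3], [4]
  1-simplices (10): [0,1], [0,2], [0,3], [0,4], [1,2], [1,3], [1,4], [2,3], [2,4], [3,4]
  2-simplices (10): [0,1,2], [0,1,3], [0,1,4], [0,2,3], [0,2,4], [0,3,4], [1,2,3], [1,2,4], [1,3,4], [2,3,4]
  3-simplices (5): [0,1,2,3], [0,1,2,4], [0,1,3,4], [0,2,3,4], [1,2,3,4]

Hence C_0 ≅ Z^5, C_1 ≅ Z^10, C_2 ≅ Z^10, C_3 ≅ Z^5.

Boundary ∂_1: C_1 → C_0 is given by ∂[p,q] = [q] − [p]. For instance
  ∂[0,2] = [2] − [0].
This gives a 5×10 integer matrix of rank 4; reducing to Smith normal form yields diagonal entries (1,1,1,1).

Boundary ∂_2: C_2 → C_1 acts by ∂[p,q,r] = [q,r] − [p,r] + [p,q]. For instance
  ∂[1,2,4] = [2,4] − [1,4] + [1,2],
  ∂[0,3,4] = [3,4] − [0,4] + [0,3].
The resulting 10×10 matrix has rank 6, and its Smith normal form has invariant factors (1,1,1,1,1,1).

∂_3: C_3 → C_2 sends each 3-simplex σ to the alternating sum Σ_i (−1)^i (σ with its i-th vertex removed). For instance
  ∂[0,1,3,4] = [1,3,4] − [0,3,4] + [0,1,4] − [0,1,3],
  ∂[0,1,2,4] = [1,2,4] − [0,2,4] + [0,1,4] − [0,1,2].
The 10×5 boundary matrix has rank 4 and Smith normal form diag(1,1,1,1).

Reading off H_k = ker ∂_k / im ∂_{k+1}:

  H_0: rank C_0 − rank ∂_1 = 5 − 4 = 1, and the invariant factors of ∂_1 are all 1, so H_0 = Z.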